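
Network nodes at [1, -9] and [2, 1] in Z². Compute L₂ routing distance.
10.0499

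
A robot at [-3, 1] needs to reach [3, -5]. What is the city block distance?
12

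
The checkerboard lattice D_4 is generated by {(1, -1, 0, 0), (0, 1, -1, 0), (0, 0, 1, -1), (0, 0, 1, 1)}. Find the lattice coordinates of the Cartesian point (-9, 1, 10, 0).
-9b₁ - 8b₂ + b₃ + b₄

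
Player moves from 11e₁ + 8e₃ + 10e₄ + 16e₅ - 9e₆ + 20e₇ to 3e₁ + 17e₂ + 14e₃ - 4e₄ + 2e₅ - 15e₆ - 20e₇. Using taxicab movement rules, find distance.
105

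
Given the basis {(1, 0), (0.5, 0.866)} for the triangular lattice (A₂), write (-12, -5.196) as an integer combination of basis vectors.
-9b₁ - 6b₂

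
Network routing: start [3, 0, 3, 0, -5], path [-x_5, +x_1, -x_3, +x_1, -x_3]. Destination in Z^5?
(5, 0, 1, 0, -6)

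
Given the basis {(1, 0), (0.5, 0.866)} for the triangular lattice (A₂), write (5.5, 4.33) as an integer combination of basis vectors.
3b₁ + 5b₂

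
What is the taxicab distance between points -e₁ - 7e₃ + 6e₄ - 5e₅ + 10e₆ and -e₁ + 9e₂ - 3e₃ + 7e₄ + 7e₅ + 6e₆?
30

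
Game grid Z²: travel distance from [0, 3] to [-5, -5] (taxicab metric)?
13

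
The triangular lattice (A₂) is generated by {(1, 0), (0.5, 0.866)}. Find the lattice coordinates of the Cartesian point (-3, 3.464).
-5b₁ + 4b₂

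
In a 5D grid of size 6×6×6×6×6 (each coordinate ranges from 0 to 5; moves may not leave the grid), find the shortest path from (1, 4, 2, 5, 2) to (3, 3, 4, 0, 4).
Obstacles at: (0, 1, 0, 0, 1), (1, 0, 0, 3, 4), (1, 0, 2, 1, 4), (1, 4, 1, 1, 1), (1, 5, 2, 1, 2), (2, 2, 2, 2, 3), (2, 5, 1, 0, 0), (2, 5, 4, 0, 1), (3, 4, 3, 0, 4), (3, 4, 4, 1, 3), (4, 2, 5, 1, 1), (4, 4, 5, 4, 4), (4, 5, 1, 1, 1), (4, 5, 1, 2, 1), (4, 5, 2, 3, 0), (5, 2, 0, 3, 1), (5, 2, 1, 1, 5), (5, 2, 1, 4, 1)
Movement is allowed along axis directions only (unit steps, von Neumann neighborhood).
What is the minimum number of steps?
12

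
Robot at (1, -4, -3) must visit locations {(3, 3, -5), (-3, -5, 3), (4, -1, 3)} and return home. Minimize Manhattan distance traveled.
46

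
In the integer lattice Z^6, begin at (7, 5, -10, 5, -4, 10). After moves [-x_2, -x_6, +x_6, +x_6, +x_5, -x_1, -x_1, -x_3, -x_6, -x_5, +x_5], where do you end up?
(5, 4, -11, 5, -3, 10)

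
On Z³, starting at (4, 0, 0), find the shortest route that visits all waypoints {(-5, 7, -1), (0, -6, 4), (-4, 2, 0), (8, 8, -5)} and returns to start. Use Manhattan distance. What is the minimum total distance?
72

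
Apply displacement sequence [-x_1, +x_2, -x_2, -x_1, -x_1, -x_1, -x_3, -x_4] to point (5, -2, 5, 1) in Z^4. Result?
(1, -2, 4, 0)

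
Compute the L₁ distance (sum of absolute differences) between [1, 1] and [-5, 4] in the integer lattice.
9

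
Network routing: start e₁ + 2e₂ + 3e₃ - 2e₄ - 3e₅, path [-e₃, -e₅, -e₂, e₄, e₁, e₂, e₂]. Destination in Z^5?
(2, 3, 2, -1, -4)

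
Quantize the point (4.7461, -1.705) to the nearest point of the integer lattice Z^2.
(5, -2)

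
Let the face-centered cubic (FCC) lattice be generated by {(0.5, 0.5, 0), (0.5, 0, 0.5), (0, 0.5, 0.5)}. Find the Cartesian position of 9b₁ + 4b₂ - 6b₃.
(6.5, 1.5, -1)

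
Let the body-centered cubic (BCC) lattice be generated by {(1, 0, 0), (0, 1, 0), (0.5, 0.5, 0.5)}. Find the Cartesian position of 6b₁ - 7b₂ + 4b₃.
(8, -5, 2)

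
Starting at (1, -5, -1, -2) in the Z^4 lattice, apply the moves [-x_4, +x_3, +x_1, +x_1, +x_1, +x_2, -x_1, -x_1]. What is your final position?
(2, -4, 0, -3)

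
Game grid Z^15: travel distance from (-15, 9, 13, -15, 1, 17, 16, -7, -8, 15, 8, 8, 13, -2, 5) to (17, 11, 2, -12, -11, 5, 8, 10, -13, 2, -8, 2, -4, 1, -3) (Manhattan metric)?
165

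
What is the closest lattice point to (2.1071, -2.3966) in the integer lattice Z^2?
(2, -2)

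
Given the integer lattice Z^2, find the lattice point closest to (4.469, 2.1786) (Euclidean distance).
(4, 2)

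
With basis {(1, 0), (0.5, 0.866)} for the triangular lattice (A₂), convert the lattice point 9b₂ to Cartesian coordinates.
(4.5, 7.794)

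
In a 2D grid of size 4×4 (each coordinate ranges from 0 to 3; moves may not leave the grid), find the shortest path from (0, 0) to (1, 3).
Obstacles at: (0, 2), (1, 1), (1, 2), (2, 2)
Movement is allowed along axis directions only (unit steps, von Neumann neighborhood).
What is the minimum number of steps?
8
(one shortest path: (0, 0) → (1, 0) → (2, 0) → (3, 0) → (3, 1) → (3, 2) → (3, 3) → (2, 3) → (1, 3))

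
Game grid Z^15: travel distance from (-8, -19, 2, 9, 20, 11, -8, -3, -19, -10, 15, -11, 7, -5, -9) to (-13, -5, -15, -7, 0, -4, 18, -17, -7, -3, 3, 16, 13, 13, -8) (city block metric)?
210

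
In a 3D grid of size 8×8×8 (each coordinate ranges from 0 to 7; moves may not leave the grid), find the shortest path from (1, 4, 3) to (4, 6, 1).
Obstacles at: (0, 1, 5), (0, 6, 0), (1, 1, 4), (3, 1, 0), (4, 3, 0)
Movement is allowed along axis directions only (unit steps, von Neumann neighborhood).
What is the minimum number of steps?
7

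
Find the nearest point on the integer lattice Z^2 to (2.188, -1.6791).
(2, -2)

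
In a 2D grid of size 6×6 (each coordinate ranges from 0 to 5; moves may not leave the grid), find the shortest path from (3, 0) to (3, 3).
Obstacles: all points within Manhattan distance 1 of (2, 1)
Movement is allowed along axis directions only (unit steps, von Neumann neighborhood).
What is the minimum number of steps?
5
(one shortest path: (3, 0) → (4, 0) → (4, 1) → (4, 2) → (3, 2) → (3, 3))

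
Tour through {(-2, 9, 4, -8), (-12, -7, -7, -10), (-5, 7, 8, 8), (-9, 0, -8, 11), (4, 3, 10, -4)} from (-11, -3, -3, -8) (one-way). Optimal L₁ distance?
120
(one optimal route: (-11, -3, -3, -8) → (-12, -7, -7, -10) → (-9, 0, -8, 11) → (-5, 7, 8, 8) → (-2, 9, 4, -8) → (4, 3, 10, -4))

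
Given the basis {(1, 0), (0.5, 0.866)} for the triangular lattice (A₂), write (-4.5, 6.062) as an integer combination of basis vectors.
-8b₁ + 7b₂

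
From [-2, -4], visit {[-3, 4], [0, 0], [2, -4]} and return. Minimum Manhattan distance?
26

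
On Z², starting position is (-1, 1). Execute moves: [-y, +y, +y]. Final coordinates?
(-1, 2)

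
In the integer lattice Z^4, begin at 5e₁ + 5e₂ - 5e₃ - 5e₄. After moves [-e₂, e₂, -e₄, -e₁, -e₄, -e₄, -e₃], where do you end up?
(4, 5, -6, -8)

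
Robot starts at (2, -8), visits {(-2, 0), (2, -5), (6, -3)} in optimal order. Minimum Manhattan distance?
20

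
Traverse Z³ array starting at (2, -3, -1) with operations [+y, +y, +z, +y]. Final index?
(2, 0, 0)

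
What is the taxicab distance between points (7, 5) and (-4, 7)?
13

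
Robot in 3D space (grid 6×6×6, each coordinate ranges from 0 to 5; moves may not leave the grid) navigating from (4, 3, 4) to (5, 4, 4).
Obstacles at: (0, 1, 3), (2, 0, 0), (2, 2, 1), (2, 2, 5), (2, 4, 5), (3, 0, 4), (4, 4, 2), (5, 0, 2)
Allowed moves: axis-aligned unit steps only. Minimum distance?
2
(one shortest path: (4, 3, 4) → (5, 3, 4) → (5, 4, 4))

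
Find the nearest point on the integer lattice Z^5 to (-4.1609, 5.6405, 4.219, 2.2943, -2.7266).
(-4, 6, 4, 2, -3)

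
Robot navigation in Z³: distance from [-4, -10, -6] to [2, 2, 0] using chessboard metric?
12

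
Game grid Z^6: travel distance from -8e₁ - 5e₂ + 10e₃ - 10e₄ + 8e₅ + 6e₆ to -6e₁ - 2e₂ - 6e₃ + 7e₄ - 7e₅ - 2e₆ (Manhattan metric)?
61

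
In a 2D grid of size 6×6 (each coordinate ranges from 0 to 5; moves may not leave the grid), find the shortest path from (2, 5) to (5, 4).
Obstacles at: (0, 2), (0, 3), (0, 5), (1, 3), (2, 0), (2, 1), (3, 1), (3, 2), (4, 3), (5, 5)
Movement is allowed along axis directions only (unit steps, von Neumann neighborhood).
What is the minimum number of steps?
4
(one shortest path: (2, 5) → (3, 5) → (4, 5) → (4, 4) → (5, 4))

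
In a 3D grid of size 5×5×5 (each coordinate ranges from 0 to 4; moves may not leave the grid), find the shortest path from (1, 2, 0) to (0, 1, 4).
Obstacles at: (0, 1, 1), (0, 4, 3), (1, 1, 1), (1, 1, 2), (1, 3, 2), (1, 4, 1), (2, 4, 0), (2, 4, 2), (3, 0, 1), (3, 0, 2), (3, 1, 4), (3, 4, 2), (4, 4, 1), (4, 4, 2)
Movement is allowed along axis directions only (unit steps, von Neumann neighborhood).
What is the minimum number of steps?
6
(one shortest path: (1, 2, 0) → (0, 2, 0) → (0, 2, 1) → (0, 2, 2) → (0, 1, 2) → (0, 1, 3) → (0, 1, 4))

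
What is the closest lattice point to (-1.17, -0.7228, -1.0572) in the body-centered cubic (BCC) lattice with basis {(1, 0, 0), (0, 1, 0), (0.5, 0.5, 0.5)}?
(-1, -1, -1)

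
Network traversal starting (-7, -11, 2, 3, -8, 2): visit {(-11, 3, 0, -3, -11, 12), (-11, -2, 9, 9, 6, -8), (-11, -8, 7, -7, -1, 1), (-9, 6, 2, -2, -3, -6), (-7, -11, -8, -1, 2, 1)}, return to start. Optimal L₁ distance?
208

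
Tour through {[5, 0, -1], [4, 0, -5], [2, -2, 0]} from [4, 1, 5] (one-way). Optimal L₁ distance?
21
(one optimal route: (4, 1, 5) → (2, -2, 0) → (5, 0, -1) → (4, 0, -5))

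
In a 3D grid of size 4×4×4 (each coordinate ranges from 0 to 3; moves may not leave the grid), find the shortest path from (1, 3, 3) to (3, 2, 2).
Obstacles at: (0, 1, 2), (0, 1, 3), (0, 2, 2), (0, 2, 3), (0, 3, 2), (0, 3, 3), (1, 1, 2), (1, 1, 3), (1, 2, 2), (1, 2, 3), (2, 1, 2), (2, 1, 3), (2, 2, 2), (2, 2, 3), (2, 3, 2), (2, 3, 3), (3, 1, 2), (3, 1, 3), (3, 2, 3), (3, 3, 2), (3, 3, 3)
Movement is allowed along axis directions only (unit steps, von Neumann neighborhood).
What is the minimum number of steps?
6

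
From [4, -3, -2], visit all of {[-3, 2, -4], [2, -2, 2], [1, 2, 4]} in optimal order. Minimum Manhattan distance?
26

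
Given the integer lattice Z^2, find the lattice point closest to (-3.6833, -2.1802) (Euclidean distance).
(-4, -2)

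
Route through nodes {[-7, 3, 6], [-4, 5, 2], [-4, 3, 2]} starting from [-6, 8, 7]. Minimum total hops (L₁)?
16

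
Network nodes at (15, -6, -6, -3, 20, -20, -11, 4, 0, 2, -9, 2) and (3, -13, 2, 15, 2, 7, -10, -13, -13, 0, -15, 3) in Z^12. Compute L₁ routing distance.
130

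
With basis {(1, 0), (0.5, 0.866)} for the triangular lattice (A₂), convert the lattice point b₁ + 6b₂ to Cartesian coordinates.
(4, 5.196)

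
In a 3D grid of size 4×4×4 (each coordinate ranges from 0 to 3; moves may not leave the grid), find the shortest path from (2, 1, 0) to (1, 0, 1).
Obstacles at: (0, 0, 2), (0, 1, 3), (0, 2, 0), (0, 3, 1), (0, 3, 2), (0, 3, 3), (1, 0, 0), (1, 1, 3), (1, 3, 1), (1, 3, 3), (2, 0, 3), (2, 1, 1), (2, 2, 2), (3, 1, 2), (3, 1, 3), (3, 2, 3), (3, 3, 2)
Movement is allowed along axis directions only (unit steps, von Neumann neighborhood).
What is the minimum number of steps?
3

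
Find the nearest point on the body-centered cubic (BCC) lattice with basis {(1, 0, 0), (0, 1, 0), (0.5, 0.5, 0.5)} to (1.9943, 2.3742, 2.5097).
(1.5, 2.5, 2.5)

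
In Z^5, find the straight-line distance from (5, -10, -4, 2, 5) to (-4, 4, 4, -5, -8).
23.6432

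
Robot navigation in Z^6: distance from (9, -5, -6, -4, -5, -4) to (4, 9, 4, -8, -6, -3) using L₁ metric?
35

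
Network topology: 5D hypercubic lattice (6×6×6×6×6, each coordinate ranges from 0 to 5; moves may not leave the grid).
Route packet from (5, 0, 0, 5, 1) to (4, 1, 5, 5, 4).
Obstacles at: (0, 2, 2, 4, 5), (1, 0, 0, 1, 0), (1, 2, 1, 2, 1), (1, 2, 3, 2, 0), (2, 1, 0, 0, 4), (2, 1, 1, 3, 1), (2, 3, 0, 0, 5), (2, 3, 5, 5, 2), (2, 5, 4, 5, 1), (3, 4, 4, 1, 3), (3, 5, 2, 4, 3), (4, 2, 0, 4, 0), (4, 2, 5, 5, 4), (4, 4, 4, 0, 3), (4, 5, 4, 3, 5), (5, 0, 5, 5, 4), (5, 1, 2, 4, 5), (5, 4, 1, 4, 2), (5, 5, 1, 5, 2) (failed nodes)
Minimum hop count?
10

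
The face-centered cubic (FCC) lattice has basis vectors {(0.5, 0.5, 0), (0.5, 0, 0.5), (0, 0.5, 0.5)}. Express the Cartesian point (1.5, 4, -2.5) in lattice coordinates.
8b₁ - 5b₂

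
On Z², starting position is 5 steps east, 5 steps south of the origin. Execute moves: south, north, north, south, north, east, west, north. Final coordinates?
(5, -3)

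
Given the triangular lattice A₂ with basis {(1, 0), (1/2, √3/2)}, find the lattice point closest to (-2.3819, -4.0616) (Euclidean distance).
(-2.5, -4.33)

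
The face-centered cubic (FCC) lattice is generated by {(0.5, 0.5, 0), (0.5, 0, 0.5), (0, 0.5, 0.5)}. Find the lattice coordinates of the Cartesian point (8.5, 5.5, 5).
9b₁ + 8b₂ + 2b₃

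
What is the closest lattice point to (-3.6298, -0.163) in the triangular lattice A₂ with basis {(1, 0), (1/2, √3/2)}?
(-4, 0)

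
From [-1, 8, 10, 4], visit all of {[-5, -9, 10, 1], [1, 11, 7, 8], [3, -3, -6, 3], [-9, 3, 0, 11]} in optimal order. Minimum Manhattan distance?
104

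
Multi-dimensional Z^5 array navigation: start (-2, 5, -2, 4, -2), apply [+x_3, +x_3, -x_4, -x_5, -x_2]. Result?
(-2, 4, 0, 3, -3)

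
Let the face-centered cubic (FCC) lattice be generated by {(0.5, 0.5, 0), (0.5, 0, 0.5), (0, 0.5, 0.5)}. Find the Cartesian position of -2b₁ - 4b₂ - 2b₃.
(-3, -2, -3)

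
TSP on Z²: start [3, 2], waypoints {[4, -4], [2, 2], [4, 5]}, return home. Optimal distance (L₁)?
22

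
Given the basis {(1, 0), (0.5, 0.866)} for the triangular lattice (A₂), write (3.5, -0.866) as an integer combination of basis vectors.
4b₁ - b₂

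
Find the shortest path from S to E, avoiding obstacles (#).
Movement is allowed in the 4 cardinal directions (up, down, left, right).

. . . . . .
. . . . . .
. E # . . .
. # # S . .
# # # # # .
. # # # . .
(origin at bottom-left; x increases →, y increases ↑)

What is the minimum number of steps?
5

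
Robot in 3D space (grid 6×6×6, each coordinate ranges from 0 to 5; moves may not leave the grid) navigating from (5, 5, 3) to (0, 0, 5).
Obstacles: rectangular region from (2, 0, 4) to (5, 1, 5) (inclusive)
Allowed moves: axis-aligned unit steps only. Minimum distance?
12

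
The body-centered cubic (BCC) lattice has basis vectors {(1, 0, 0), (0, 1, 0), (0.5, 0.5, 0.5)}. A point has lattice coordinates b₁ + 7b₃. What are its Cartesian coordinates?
(4.5, 3.5, 3.5)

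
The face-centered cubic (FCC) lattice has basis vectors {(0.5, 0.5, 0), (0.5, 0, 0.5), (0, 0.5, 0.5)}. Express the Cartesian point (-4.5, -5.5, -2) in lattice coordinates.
-8b₁ - b₂ - 3b₃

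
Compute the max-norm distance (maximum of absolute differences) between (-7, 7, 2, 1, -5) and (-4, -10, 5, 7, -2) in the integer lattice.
17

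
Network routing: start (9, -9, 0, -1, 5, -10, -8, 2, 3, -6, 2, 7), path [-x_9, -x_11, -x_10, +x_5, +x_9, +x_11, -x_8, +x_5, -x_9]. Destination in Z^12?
(9, -9, 0, -1, 7, -10, -8, 1, 2, -7, 2, 7)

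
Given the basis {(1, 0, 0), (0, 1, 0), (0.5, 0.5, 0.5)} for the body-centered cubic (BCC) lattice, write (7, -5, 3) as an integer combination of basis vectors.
4b₁ - 8b₂ + 6b₃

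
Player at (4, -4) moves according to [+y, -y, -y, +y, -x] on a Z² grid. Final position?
(3, -4)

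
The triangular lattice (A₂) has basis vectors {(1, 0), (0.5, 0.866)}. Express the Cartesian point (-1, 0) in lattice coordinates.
-b₁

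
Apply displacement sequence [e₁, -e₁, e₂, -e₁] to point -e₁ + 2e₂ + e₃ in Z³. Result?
(-2, 3, 1)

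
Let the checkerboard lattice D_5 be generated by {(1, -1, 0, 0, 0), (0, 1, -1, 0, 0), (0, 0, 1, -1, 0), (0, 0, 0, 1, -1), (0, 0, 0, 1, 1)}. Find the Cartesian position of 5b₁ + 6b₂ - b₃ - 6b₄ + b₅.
(5, 1, -7, -4, 7)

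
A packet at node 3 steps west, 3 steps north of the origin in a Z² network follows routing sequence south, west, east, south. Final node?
(-3, 1)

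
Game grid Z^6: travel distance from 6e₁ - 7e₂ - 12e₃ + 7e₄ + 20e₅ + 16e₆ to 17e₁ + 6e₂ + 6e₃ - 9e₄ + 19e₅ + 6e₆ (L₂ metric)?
31.1609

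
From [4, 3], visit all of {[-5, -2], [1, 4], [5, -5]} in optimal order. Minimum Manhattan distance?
29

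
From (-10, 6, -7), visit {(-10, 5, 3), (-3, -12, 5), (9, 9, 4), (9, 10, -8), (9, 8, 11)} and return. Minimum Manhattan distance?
120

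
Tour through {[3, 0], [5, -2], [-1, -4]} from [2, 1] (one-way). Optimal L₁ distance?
14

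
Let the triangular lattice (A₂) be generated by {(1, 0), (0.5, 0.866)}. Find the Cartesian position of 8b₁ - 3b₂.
(6.5, -2.598)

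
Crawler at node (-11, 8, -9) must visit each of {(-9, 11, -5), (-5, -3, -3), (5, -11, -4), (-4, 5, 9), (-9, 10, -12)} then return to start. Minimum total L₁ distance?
120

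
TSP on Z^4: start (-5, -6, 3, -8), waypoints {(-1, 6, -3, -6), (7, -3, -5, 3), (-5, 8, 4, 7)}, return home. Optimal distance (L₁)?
118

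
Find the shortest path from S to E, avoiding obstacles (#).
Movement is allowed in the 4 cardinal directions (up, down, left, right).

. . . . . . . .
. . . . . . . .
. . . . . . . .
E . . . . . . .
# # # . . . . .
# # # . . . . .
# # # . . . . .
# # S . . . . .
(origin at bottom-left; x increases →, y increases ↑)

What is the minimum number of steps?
8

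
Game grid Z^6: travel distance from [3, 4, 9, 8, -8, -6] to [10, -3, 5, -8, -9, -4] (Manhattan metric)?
37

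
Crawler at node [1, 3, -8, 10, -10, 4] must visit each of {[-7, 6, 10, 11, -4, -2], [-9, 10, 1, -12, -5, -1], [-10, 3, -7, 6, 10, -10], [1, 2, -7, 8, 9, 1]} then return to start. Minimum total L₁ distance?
192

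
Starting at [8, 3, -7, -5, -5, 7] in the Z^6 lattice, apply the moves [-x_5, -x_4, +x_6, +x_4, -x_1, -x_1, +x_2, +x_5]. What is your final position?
(6, 4, -7, -5, -5, 8)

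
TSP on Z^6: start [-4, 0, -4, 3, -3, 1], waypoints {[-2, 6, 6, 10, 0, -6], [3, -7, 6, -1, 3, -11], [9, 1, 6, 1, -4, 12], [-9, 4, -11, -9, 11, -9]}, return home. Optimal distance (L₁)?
232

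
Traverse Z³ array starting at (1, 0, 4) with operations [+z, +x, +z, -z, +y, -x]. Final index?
(1, 1, 5)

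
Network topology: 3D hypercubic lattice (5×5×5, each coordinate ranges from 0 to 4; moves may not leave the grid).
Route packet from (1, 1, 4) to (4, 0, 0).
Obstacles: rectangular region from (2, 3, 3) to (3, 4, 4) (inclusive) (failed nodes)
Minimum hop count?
8
(one shortest path: (1, 1, 4) → (2, 1, 4) → (3, 1, 4) → (4, 1, 4) → (4, 0, 4) → (4, 0, 3) → (4, 0, 2) → (4, 0, 1) → (4, 0, 0))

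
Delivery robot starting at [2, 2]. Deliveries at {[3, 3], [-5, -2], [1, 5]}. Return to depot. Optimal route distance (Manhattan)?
30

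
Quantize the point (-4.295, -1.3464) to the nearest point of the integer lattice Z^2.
(-4, -1)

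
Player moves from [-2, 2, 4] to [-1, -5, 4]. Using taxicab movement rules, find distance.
8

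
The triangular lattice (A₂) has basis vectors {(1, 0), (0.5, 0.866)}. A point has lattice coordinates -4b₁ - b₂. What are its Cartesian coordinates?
(-4.5, -0.866)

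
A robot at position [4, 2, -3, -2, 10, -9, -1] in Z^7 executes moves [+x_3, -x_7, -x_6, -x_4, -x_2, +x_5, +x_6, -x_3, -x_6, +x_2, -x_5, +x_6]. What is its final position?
(4, 2, -3, -3, 10, -9, -2)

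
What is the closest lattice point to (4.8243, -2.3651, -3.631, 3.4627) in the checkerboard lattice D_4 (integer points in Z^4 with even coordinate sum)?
(5, -2, -4, 3)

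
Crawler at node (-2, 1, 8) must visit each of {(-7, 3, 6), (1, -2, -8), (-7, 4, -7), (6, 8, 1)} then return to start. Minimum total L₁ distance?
84
(one optimal route: (-2, 1, 8) → (-7, 3, 6) → (-7, 4, -7) → (1, -2, -8) → (6, 8, 1) → (-2, 1, 8))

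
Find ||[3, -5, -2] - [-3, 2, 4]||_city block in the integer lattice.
19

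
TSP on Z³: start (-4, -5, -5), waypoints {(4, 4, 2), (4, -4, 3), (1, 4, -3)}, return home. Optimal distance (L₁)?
50
(one optimal route: (-4, -5, -5) → (4, -4, 3) → (4, 4, 2) → (1, 4, -3) → (-4, -5, -5))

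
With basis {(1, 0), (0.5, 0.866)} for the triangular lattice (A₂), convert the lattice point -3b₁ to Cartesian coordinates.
(-3, 0)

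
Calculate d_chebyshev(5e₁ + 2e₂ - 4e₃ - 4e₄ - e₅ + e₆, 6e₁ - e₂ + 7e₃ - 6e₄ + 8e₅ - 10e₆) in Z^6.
11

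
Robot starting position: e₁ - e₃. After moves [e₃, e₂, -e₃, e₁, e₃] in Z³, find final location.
(2, 1, 0)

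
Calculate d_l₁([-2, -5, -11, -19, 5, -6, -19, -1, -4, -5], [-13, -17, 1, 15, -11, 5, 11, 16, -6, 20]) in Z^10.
170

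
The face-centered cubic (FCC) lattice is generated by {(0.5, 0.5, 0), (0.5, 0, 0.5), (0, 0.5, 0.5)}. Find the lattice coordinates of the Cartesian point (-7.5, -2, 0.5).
-10b₁ - 5b₂ + 6b₃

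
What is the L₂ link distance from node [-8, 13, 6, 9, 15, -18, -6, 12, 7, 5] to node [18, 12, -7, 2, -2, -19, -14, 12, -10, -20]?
46.5081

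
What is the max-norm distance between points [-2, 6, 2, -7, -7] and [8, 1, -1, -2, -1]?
10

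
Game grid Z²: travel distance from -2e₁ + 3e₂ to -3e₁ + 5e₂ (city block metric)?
3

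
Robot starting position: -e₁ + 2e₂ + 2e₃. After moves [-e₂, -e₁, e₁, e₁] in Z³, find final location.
(0, 1, 2)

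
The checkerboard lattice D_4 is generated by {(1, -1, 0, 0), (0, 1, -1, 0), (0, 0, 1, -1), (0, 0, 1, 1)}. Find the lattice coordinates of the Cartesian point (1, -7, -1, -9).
b₁ - 6b₂ + b₃ - 8b₄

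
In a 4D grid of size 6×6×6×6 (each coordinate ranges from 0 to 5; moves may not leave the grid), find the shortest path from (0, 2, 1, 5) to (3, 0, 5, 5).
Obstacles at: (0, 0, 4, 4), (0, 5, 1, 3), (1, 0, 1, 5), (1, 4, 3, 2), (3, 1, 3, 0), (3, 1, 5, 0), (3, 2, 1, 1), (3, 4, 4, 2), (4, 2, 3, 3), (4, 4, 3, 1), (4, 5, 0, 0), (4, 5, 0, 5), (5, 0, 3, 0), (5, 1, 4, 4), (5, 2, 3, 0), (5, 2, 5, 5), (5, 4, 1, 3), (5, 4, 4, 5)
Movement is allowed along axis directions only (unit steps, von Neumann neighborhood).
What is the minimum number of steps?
9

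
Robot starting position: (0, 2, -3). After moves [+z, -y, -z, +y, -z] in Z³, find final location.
(0, 2, -4)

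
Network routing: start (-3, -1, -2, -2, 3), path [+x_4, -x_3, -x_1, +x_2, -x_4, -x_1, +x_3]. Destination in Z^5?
(-5, 0, -2, -2, 3)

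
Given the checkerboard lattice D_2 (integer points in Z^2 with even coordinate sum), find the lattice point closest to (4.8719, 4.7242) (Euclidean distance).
(5, 5)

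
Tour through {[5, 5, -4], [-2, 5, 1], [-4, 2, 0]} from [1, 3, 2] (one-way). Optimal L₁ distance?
26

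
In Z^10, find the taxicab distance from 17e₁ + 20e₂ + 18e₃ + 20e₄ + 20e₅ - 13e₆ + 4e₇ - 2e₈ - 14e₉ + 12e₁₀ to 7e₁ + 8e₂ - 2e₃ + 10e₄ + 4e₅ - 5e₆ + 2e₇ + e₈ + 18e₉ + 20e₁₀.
121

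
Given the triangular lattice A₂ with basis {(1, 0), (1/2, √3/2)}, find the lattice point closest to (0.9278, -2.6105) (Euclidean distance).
(0.5, -2.598)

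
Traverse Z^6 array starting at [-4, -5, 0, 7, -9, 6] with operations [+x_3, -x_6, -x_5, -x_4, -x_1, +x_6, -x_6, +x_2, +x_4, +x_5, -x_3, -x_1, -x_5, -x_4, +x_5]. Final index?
(-6, -4, 0, 6, -9, 5)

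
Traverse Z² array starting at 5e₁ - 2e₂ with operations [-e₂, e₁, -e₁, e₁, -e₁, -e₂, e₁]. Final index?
(6, -4)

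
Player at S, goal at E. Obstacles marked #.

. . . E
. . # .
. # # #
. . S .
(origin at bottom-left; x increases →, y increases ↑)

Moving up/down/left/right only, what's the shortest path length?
8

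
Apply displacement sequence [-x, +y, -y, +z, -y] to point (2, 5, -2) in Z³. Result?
(1, 4, -1)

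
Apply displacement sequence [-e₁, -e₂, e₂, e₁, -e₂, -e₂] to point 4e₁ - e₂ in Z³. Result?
(4, -3, 0)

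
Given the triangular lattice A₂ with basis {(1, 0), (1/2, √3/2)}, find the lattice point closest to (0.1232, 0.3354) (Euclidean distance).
(0, 0)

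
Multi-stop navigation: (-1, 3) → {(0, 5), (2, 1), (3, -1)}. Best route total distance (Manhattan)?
12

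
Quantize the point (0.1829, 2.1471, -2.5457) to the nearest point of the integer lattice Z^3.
(0, 2, -3)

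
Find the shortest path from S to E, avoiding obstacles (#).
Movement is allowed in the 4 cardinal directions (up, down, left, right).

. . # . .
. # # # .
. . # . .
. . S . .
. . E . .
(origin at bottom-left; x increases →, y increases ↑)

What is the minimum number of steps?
1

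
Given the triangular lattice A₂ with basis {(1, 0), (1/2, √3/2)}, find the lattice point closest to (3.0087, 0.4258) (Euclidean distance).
(3, 0)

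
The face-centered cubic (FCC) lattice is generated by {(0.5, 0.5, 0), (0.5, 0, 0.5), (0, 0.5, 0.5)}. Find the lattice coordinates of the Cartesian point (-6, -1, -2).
-5b₁ - 7b₂ + 3b₃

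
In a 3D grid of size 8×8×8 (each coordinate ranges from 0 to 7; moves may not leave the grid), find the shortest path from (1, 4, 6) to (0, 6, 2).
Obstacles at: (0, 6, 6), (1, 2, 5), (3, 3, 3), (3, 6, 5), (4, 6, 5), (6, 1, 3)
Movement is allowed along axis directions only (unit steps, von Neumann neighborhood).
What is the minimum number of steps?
7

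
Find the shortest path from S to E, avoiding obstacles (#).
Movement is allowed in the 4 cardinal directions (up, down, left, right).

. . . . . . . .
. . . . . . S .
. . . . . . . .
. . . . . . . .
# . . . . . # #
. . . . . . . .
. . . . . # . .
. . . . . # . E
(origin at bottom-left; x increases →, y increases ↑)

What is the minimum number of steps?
9
(one shortest path: (6, 6) → (5, 6) → (5, 5) → (5, 4) → (5, 3) → (5, 2) → (6, 2) → (7, 2) → (7, 1) → (7, 0))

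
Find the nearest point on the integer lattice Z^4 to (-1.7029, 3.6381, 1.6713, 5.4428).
(-2, 4, 2, 5)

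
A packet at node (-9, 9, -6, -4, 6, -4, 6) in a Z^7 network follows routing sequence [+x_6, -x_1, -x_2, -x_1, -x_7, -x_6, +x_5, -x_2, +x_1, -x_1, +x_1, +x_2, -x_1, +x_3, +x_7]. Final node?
(-11, 8, -5, -4, 7, -4, 6)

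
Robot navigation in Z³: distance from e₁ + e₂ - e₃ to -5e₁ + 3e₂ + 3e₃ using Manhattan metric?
12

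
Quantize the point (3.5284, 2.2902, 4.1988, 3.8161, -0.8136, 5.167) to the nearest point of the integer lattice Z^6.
(4, 2, 4, 4, -1, 5)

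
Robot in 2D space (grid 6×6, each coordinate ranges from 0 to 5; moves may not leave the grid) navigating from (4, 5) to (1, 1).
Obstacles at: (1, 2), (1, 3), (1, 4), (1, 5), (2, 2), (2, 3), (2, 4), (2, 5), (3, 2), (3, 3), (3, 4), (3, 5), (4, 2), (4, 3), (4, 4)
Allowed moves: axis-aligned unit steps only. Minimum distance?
9
(one shortest path: (4, 5) → (5, 5) → (5, 4) → (5, 3) → (5, 2) → (5, 1) → (4, 1) → (3, 1) → (2, 1) → (1, 1))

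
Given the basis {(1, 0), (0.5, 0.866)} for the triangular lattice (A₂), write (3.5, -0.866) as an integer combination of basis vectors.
4b₁ - b₂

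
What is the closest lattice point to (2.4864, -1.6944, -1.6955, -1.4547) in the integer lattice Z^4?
(2, -2, -2, -1)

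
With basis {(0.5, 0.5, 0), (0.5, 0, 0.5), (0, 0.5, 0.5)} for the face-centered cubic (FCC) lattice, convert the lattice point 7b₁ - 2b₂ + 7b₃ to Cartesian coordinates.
(2.5, 7, 2.5)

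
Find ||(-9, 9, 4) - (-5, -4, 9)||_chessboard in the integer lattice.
13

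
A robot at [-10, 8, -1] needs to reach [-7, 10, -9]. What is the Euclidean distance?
8.77496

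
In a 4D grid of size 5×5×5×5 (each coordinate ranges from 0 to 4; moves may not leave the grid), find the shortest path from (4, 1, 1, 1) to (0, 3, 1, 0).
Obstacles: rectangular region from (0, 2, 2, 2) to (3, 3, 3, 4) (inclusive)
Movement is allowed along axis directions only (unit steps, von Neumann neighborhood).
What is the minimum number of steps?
7
(one shortest path: (4, 1, 1, 1) → (3, 1, 1, 1) → (2, 1, 1, 1) → (1, 1, 1, 1) → (0, 1, 1, 1) → (0, 2, 1, 1) → (0, 3, 1, 1) → (0, 3, 1, 0))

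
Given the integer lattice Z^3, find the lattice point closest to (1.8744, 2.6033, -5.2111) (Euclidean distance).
(2, 3, -5)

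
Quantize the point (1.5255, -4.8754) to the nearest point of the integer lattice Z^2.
(2, -5)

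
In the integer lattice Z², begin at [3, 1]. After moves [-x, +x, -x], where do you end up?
(2, 1)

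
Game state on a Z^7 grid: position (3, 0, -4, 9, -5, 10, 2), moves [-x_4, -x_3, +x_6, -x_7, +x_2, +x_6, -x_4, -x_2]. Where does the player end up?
(3, 0, -5, 7, -5, 12, 1)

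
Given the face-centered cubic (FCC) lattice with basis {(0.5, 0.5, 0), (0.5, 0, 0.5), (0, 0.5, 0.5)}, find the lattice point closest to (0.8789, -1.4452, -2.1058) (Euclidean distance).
(0.5, -1.5, -2)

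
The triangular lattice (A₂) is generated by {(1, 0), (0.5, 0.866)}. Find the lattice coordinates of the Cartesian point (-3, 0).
-3b₁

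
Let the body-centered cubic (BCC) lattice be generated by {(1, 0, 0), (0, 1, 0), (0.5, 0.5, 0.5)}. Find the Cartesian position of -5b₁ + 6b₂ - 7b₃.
(-8.5, 2.5, -3.5)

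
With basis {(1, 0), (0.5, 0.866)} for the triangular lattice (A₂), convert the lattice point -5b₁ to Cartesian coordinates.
(-5, 0)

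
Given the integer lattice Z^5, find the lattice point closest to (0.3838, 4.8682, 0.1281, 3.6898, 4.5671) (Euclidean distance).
(0, 5, 0, 4, 5)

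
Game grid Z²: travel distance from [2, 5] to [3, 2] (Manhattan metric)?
4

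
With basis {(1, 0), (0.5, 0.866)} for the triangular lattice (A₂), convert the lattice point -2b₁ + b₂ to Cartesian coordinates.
(-1.5, 0.866)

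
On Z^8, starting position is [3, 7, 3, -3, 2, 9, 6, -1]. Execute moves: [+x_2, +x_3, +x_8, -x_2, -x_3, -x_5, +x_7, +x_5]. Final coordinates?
(3, 7, 3, -3, 2, 9, 7, 0)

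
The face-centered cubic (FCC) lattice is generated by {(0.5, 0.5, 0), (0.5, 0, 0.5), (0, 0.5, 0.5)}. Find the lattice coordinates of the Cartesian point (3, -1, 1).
b₁ + 5b₂ - 3b₃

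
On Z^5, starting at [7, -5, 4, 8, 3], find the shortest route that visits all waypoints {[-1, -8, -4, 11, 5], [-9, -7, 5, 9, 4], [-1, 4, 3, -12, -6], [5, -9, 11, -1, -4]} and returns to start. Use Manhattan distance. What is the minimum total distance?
164
(one optimal route: (7, -5, 4, 8, 3) → (-9, -7, 5, 9, 4) → (-1, -8, -4, 11, 5) → (-1, 4, 3, -12, -6) → (5, -9, 11, -1, -4) → (7, -5, 4, 8, 3))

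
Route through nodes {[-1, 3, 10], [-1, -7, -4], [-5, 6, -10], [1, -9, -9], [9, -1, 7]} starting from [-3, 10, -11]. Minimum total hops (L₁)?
79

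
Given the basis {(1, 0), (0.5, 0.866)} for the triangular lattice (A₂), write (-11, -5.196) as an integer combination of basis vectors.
-8b₁ - 6b₂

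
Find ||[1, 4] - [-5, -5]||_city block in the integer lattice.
15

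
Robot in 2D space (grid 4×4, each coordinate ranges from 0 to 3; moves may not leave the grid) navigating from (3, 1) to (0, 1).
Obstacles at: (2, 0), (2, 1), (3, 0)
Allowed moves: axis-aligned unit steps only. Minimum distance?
5
(one shortest path: (3, 1) → (3, 2) → (2, 2) → (1, 2) → (0, 2) → (0, 1))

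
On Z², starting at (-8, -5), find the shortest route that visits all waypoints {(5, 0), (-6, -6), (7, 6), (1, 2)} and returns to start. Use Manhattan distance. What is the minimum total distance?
54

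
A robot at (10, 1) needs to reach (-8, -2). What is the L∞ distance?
18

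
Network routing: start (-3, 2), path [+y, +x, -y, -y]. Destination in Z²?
(-2, 1)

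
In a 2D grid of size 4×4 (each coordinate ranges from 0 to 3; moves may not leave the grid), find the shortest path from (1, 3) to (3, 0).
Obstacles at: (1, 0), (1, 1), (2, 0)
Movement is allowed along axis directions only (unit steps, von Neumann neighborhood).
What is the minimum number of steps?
5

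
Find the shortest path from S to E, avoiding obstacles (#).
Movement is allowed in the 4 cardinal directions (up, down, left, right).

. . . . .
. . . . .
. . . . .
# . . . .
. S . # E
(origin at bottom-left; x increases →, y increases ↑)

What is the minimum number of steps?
5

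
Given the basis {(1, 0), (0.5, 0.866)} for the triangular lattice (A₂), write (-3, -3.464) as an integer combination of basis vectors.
-b₁ - 4b₂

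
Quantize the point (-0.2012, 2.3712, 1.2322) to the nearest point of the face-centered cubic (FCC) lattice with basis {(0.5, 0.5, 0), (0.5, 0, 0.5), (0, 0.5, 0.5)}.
(0, 2.5, 1.5)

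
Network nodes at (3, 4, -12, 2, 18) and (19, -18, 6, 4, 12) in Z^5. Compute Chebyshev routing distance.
22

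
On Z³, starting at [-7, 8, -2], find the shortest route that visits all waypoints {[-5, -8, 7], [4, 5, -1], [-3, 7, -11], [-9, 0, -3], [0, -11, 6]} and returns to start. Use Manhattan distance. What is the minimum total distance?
102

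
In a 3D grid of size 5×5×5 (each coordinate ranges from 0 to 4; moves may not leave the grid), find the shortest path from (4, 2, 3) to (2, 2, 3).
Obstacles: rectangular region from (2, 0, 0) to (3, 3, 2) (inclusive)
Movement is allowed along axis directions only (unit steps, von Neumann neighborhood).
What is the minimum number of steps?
2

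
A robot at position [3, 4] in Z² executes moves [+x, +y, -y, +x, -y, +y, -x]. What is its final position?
(4, 4)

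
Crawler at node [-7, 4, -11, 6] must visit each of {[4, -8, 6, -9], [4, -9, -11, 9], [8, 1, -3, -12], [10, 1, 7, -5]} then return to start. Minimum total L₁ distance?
146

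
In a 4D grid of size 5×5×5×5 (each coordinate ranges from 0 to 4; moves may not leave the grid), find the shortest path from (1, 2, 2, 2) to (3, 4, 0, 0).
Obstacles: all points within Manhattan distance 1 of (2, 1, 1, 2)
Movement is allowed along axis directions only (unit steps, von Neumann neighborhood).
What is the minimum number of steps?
8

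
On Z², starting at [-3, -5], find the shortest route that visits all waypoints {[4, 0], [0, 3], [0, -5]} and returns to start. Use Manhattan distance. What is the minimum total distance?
30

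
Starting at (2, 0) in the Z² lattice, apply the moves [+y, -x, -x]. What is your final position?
(0, 1)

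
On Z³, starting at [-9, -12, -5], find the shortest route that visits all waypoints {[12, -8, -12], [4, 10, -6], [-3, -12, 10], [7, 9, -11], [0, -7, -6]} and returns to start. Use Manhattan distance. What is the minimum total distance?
130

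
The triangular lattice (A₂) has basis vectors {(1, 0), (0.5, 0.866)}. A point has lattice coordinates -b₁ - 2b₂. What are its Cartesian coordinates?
(-2, -1.732)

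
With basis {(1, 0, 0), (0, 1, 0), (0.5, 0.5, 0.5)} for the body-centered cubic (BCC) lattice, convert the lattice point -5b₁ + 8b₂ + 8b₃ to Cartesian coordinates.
(-1, 12, 4)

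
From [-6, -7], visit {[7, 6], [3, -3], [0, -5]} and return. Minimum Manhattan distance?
52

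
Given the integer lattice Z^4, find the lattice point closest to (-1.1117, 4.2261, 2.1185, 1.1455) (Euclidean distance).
(-1, 4, 2, 1)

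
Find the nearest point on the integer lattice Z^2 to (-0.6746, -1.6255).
(-1, -2)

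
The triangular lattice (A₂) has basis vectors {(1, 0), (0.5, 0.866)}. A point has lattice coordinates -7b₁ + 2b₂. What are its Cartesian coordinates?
(-6, 1.732)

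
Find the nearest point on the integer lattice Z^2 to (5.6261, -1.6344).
(6, -2)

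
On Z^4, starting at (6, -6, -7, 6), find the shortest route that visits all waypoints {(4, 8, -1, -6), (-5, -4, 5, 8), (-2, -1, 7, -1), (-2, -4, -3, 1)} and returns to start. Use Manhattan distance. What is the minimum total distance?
116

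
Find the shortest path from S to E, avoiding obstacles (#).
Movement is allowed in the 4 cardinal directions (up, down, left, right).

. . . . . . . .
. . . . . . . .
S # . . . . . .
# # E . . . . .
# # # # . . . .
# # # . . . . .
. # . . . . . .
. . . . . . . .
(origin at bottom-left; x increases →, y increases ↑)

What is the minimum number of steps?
5
(one shortest path: (0, 5) → (0, 6) → (1, 6) → (2, 6) → (2, 5) → (2, 4))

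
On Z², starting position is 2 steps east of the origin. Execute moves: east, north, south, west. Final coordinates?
(2, 0)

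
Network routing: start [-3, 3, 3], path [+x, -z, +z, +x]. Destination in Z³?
(-1, 3, 3)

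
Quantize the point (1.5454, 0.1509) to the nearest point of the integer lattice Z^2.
(2, 0)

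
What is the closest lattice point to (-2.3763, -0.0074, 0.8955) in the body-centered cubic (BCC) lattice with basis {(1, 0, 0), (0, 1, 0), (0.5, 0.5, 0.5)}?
(-2, 0, 1)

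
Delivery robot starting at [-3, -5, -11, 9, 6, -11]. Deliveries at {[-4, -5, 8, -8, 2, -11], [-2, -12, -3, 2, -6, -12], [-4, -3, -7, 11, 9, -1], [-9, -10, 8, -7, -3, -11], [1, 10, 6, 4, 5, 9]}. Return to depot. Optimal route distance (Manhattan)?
216
(one optimal route: (-3, -5, -11, 9, 6, -11) → (-2, -12, -3, 2, -6, -12) → (-9, -10, 8, -7, -3, -11) → (-4, -5, 8, -8, 2, -11) → (1, 10, 6, 4, 5, 9) → (-4, -3, -7, 11, 9, -1) → (-3, -5, -11, 9, 6, -11))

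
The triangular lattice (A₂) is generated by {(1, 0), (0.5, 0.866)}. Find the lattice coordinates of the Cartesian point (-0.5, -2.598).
b₁ - 3b₂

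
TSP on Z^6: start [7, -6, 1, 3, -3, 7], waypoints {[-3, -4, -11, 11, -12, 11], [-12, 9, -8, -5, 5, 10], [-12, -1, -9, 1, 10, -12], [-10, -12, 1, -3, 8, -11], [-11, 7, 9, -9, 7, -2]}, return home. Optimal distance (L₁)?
280
(one optimal route: (7, -6, 1, 3, -3, 7) → (-3, -4, -11, 11, -12, 11) → (-12, 9, -8, -5, 5, 10) → (-11, 7, 9, -9, 7, -2) → (-12, -1, -9, 1, 10, -12) → (-10, -12, 1, -3, 8, -11) → (7, -6, 1, 3, -3, 7))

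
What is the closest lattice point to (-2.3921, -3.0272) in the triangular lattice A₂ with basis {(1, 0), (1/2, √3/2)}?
(-2.5, -2.598)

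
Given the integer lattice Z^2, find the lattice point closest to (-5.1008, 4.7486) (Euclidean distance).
(-5, 5)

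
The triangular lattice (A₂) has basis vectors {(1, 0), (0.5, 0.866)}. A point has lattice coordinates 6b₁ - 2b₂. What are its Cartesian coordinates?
(5, -1.732)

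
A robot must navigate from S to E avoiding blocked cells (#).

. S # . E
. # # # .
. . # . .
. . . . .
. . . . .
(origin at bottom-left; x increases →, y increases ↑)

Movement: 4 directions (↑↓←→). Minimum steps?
11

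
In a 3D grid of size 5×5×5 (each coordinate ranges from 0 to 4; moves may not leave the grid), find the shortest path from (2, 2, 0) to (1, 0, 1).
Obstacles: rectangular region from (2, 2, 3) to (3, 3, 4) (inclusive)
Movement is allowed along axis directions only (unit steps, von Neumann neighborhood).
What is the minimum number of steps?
4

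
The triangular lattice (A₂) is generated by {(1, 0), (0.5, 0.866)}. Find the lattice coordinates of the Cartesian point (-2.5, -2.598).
-b₁ - 3b₂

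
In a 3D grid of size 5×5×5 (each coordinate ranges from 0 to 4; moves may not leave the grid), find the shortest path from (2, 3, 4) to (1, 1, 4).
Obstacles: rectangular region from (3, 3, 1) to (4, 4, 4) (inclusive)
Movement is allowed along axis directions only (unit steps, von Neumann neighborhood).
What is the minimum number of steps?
3
(one shortest path: (2, 3, 4) → (1, 3, 4) → (1, 2, 4) → (1, 1, 4))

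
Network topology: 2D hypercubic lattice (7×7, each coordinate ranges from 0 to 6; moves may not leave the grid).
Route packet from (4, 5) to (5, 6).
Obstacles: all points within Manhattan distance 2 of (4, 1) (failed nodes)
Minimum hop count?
2
(one shortest path: (4, 5) → (5, 5) → (5, 6))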